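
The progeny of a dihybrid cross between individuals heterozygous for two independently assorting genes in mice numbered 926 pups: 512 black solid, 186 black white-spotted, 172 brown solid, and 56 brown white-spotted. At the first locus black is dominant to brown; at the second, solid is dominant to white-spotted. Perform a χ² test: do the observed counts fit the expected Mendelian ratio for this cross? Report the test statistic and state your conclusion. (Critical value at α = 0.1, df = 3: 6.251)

A dihybrid F₂ with independent assortment and complete dominance at both loci gives a 9:3:3:1 phenotypic ratio.
The 9:3:3:1 ratio has 16 parts, so with N = 926 the expected counts are:
  black solid: 926 × 9/16 = 520.875
  black white-spotted: 926 × 3/16 = 173.625
  brown solid: 926 × 3/16 = 173.625
  brown white-spotted: 926 × 1/16 = 57.875
χ² = Σ (O − E)² / E
  black solid: (512 − 520.875)² / 520.875 = 0.1512
  black white-spotted: (186 − 173.625)² / 173.625 = 0.8820
  brown solid: (172 − 173.625)² / 173.625 = 0.0152
  brown white-spotted: (56 − 57.875)² / 57.875 = 0.0607
χ² = 0.1512 + 0.8820 + 0.0152 + 0.0607 = 1.1091 ≈ 1.109
Degrees of freedom = 4 − 1 = 3; critical value at α = 0.1 is 6.251.
Since 1.109 < 6.251, we fail to reject the null hypothesis — the data are consistent with the 9:3:3:1 ratio.

1.109; consistent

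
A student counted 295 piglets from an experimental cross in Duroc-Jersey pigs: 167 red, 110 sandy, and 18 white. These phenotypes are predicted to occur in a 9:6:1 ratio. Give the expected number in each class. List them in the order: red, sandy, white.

The 9:6:1 ratio has 16 parts, so with N = 295 the expected counts are:
  red: 295 × 9/16 = 165.9375
  sandy: 295 × 6/16 = 110.625
  white: 295 × 1/16 = 18.4375

165.9375, 110.625, 18.4375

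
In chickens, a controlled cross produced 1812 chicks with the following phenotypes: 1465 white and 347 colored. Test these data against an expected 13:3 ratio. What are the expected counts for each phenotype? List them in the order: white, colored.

Total ratio parts = 16. Expected numbers out of 1812:
  white: 1812 × 13/16 = 1472.25
  colored: 1812 × 3/16 = 339.75

1472.25, 339.75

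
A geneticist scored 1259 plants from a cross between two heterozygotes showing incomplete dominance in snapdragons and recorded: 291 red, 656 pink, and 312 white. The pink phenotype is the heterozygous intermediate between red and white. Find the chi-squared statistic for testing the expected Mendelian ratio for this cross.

With incomplete dominance, a heterozygote × heterozygote cross gives a 1:2:1 phenotypic ratio.
Total ratio parts = 4. Expected numbers out of 1259:
  red: 1259 × 1/4 = 314.75
  pink: 1259 × 2/4 = 629.5
  white: 1259 × 1/4 = 314.75
χ² = Σ (O − E)² / E
  red: (291 − 314.75)² / 314.75 = 1.7921
  pink: (656 − 629.5)² / 629.5 = 1.1156
  white: (312 − 314.75)² / 314.75 = 0.0240
χ² = 1.7921 + 1.1156 + 0.0240 = 2.9317 ≈ 2.932

2.932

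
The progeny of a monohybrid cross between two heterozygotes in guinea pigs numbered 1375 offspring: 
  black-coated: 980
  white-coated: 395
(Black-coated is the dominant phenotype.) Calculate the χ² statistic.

For a monohybrid cross between heterozygotes with complete dominance, the expected phenotypic ratio is 3:1.
The 3:1 ratio has 4 parts, so with N = 1375 the expected counts are:
  black-coated: 1375 × 3/4 = 1031.25
  white-coated: 1375 × 1/4 = 343.75
χ² = Σ (O − E)² / E
  black-coated: (980 − 1031.25)² / 1031.25 = 2.5470
  white-coated: (395 − 343.75)² / 343.75 = 7.6409
χ² = 2.5470 + 7.6409 = 10.1879 ≈ 10.188

10.188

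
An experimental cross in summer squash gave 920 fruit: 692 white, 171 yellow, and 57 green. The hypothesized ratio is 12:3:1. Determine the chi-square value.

0.023

Under the 12:3:1 hypothesis (Σ ratio = 16, N = 920):
  white: 920 × 12/16 = 690
  yellow: 920 × 3/16 = 172.5
  green: 920 × 1/16 = 57.5
χ² = Σ (O − E)² / E
  white: (692 − 690)² / 690 = 0.0058
  yellow: (171 − 172.5)² / 172.5 = 0.0130
  green: (57 − 57.5)² / 57.5 = 0.0043
χ² = 0.0058 + 0.0130 + 0.0043 = 0.0231 ≈ 0.023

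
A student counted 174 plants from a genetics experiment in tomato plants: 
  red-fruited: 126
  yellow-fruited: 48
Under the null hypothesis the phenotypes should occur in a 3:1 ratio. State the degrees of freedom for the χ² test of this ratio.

1

A goodness-of-fit test with 2 phenotype classes has df = 2 − 1 = 1.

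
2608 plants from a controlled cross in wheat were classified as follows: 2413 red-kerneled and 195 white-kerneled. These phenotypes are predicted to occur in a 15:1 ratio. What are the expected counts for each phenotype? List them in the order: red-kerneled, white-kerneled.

2445, 163

Expected counts for N = 2608 under a 15:1 ratio (total parts = 16):
  red-kerneled: 2608 × 15/16 = 2445
  white-kerneled: 2608 × 1/16 = 163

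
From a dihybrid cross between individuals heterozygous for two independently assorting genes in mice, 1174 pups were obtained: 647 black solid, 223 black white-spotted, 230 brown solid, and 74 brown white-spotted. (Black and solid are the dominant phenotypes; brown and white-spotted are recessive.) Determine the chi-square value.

A dihybrid F₂ with independent assortment and complete dominance at both loci gives a 9:3:3:1 phenotypic ratio.
Expected counts for N = 1174 under a 9:3:3:1 ratio (total parts = 16):
  black solid: 1174 × 9/16 = 660.375
  black white-spotted: 1174 × 3/16 = 220.125
  brown solid: 1174 × 3/16 = 220.125
  brown white-spotted: 1174 × 1/16 = 73.375
χ² = Σ (O − E)² / E
  black solid: (647 − 660.375)² / 660.375 = 0.2709
  black white-spotted: (223 − 220.125)² / 220.125 = 0.0375
  brown solid: (230 − 220.125)² / 220.125 = 0.4430
  brown white-spotted: (74 − 73.375)² / 73.375 = 0.0053
χ² = 0.2709 + 0.0375 + 0.4430 + 0.0053 = 0.7567 ≈ 0.757

0.757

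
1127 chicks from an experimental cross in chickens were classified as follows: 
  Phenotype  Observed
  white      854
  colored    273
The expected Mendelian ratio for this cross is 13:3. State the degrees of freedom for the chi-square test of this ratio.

A goodness-of-fit test with 2 phenotype classes has df = 2 − 1 = 1.

1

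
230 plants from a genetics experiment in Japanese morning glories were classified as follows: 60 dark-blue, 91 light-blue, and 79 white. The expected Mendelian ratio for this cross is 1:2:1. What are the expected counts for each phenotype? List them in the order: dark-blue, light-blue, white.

Total ratio parts = 4. Expected numbers out of 230:
  dark-blue: 230 × 1/4 = 57.5
  light-blue: 230 × 2/4 = 115
  white: 230 × 1/4 = 57.5

57.5, 115, 57.5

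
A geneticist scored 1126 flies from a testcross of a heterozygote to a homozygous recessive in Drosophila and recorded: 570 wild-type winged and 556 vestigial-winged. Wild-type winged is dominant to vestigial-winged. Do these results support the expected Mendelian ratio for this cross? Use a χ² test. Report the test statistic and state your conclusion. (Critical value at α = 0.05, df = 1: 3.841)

0.174; consistent

A testcross of a heterozygote (Aa × aa) gives a 1:1 phenotypic ratio.
The 1:1 ratio has 2 parts, so with N = 1126 the expected counts are:
  wild-type winged: 1126 × 1/2 = 563
  vestigial-winged: 1126 × 1/2 = 563
χ² = Σ (O − E)² / E
  wild-type winged: (570 − 563)² / 563 = 0.0870
  vestigial-winged: (556 − 563)² / 563 = 0.0870
χ² = 0.0870 + 0.0870 = 0.174
Degrees of freedom = 2 − 1 = 1; critical value at α = 0.05 is 3.841.
Since 0.174 < 3.841, we fail to reject the null hypothesis — the data are consistent with the 1:1 ratio.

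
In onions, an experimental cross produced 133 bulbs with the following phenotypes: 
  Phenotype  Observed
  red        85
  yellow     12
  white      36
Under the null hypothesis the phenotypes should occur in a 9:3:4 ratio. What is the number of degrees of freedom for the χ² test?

2

A goodness-of-fit test with 3 phenotype classes has df = 3 − 1 = 2.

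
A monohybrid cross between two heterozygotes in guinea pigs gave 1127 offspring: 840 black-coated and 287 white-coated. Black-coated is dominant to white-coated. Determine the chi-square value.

0.130

For a monohybrid cross between heterozygotes with complete dominance, the expected phenotypic ratio is 3:1.
Total ratio parts = 4. Expected numbers out of 1127:
  black-coated: 1127 × 3/4 = 845.25
  white-coated: 1127 × 1/4 = 281.75
χ² = Σ (O − E)² / E
  black-coated: (840 − 845.25)² / 845.25 = 0.0326
  white-coated: (287 − 281.75)² / 281.75 = 0.0978
χ² = 0.0326 + 0.0978 = 0.1304 ≈ 0.130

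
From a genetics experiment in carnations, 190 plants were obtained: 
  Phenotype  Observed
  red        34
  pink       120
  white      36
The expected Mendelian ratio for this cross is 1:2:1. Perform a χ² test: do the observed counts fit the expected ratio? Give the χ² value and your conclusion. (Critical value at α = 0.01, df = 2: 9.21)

Under the 1:2:1 hypothesis (Σ ratio = 4, N = 190):
  red: 190 × 1/4 = 47.5
  pink: 190 × 2/4 = 95
  white: 190 × 1/4 = 47.5
χ² = Σ (O − E)² / E
  red: (34 − 47.5)² / 47.5 = 3.8368
  pink: (120 − 95)² / 95 = 6.5789
  white: (36 − 47.5)² / 47.5 = 2.7842
χ² = 3.8368 + 6.5789 + 2.7842 = 13.1999 ≈ 13.200
Degrees of freedom = 3 − 1 = 2; critical value at α = 0.01 is 9.21.
Since 13.200 > 9.21, we reject the null hypothesis — the data do not fit the 1:2:1 ratio.

13.200; not consistent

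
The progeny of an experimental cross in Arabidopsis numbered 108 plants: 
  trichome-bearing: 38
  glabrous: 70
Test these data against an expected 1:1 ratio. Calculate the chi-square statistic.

Total ratio parts = 2. Expected numbers out of 108:
  trichome-bearing: 108 × 1/2 = 54
  glabrous: 108 × 1/2 = 54
χ² = Σ (O − E)² / E
  trichome-bearing: (38 − 54)² / 54 = 4.7407
  glabrous: (70 − 54)² / 54 = 4.7407
χ² = 4.7407 + 4.7407 = 9.4814 ≈ 9.481

9.481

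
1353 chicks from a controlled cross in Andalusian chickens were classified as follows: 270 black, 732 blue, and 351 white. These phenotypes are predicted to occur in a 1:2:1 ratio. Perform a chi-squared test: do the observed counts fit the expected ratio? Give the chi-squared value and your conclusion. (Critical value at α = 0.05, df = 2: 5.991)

18.805; not consistent

Total ratio parts = 4. Expected numbers out of 1353:
  black: 1353 × 1/4 = 338.25
  blue: 1353 × 2/4 = 676.5
  white: 1353 × 1/4 = 338.25
χ² = Σ (O − E)² / E
  black: (270 − 338.25)² / 338.25 = 13.7711
  blue: (732 − 676.5)² / 676.5 = 4.5532
  white: (351 − 338.25)² / 338.25 = 0.4806
χ² = 13.7711 + 4.5532 + 0.4806 = 18.8049 ≈ 18.805
Degrees of freedom = 3 − 1 = 2; critical value at α = 0.05 is 5.991.
Since 18.805 > 5.991, we reject the null hypothesis — the data do not fit the 1:2:1 ratio.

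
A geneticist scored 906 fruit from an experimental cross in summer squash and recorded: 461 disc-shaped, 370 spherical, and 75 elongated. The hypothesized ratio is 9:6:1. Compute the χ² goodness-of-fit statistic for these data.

Total ratio parts = 16. Expected numbers out of 906:
  disc-shaped: 906 × 9/16 = 509.625
  spherical: 906 × 6/16 = 339.75
  elongated: 906 × 1/16 = 56.625
χ² = Σ (O − E)² / E
  disc-shaped: (461 − 509.625)² / 509.625 = 4.6395
  spherical: (370 − 339.75)² / 339.75 = 2.6933
  elongated: (75 − 56.625)² / 56.625 = 5.9627
χ² = 4.6395 + 2.6933 + 5.9627 = 13.2955 ≈ 13.296

13.296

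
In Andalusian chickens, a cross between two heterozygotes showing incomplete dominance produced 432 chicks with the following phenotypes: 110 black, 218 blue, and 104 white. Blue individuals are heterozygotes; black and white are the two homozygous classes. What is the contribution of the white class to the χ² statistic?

0.148

With incomplete dominance, a heterozygote × heterozygote cross gives a 1:2:1 phenotypic ratio.
Total ratio parts = 4. Expected numbers out of 432:
  black: 432 × 1/4 = 108
  blue: 432 × 2/4 = 216
  white: 432 × 1/4 = 108
Contribution of white: (104 − 108)² / 108 = 0.1481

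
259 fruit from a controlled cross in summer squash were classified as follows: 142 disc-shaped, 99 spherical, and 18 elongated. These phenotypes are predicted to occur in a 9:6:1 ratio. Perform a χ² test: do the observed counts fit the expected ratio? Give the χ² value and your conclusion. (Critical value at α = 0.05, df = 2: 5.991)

0.332; consistent

Under the 9:6:1 hypothesis (Σ ratio = 16, N = 259):
  disc-shaped: 259 × 9/16 = 145.6875
  spherical: 259 × 6/16 = 97.125
  elongated: 259 × 1/16 = 16.1875
χ² = Σ (O − E)² / E
  disc-shaped: (142 − 145.6875)² / 145.6875 = 0.0933
  spherical: (99 − 97.125)² / 97.125 = 0.0362
  elongated: (18 − 16.1875)² / 16.1875 = 0.2029
χ² = 0.0933 + 0.0362 + 0.2029 = 0.3324 ≈ 0.332
Degrees of freedom = 3 − 1 = 2; critical value at α = 0.05 is 5.991.
Since 0.332 < 5.991, we fail to reject the null hypothesis — the data are consistent with the 9:6:1 ratio.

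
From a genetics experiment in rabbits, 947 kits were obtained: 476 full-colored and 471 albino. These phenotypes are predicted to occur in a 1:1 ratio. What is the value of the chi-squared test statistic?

Total ratio parts = 2. Expected numbers out of 947:
  full-colored: 947 × 1/2 = 473.5
  albino: 947 × 1/2 = 473.5
χ² = Σ (O − E)² / E
  full-colored: (476 − 473.5)² / 473.5 = 0.0132
  albino: (471 − 473.5)² / 473.5 = 0.0132
χ² = 0.0132 + 0.0132 = 0.0264 ≈ 0.026

0.026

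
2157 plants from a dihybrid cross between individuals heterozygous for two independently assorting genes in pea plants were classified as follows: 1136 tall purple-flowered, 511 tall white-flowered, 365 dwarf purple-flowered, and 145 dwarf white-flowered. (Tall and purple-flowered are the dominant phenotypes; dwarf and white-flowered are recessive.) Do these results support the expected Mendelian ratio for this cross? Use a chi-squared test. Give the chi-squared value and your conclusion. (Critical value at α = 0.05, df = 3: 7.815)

A dihybrid F₂ with independent assortment and complete dominance at both loci gives a 9:3:3:1 phenotypic ratio.
Total ratio parts = 16. Expected numbers out of 2157:
  tall purple-flowered: 2157 × 9/16 = 1213.3125
  tall white-flowered: 2157 × 3/16 = 404.4375
  dwarf purple-flowered: 2157 × 3/16 = 404.4375
  dwarf white-flowered: 2157 × 1/16 = 134.8125
χ² = Σ (O − E)² / E
  tall purple-flowered: (1136 − 1213.3125)² / 1213.3125 = 4.9264
  tall white-flowered: (511 − 404.4375)² / 404.4375 = 28.0774
  dwarf purple-flowered: (365 − 404.4375)² / 404.4375 = 3.8456
  dwarf white-flowered: (145 − 134.8125)² / 134.8125 = 0.7698
χ² = 4.9264 + 28.0774 + 3.8456 + 0.7698 = 37.6192 ≈ 37.619
Degrees of freedom = 4 − 1 = 3; critical value at α = 0.05 is 7.815.
Since 37.619 > 7.815, we reject the null hypothesis — the data do not fit the 9:3:3:1 ratio.

37.619; not consistent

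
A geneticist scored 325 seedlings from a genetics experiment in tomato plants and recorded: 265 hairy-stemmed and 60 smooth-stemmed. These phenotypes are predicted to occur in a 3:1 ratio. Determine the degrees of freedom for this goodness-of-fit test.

1

A goodness-of-fit test with 2 phenotype classes has df = 2 − 1 = 1.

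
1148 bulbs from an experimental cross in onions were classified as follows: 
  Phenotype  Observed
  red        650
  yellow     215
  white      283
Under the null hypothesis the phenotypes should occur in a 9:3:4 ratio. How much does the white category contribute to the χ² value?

0.056

Expected counts for N = 1148 under a 9:3:4 ratio (total parts = 16):
  red: 1148 × 9/16 = 645.75
  yellow: 1148 × 3/16 = 215.25
  white: 1148 × 4/16 = 287
Contribution of white: (283 − 287)² / 287 = 0.0557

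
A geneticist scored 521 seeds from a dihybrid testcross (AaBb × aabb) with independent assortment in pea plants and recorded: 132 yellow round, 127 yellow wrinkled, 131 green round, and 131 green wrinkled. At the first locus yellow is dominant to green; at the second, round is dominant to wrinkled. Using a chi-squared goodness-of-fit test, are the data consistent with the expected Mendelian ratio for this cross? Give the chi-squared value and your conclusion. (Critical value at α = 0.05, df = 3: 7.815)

0.113; consistent

A dihybrid testcross with independent assortment gives a 1:1:1:1 ratio.
The 1:1:1:1 ratio has 4 parts, so with N = 521 the expected counts are:
  yellow round: 521 × 1/4 = 130.25
  yellow wrinkled: 521 × 1/4 = 130.25
  green round: 521 × 1/4 = 130.25
  green wrinkled: 521 × 1/4 = 130.25
χ² = Σ (O − E)² / E
  yellow round: (132 − 130.25)² / 130.25 = 0.0235
  yellow wrinkled: (127 − 130.25)² / 130.25 = 0.0811
  green round: (131 − 130.25)² / 130.25 = 0.0043
  green wrinkled: (131 − 130.25)² / 130.25 = 0.0043
χ² = 0.0235 + 0.0811 + 0.0043 + 0.0043 = 0.1132 ≈ 0.113
Degrees of freedom = 4 − 1 = 3; critical value at α = 0.05 is 7.815.
Since 0.113 < 7.815, we fail to reject the null hypothesis — the data are consistent with the 1:1:1:1 ratio.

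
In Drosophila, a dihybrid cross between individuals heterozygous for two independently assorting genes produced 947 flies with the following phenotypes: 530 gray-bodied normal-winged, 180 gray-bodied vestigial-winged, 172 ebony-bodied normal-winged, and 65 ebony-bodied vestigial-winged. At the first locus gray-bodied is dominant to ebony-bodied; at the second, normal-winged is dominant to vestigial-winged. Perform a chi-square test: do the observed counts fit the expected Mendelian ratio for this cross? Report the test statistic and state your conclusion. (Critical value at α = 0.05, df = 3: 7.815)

0.792; consistent

A dihybrid F₂ with independent assortment and complete dominance at both loci gives a 9:3:3:1 phenotypic ratio.
Under the 9:3:3:1 hypothesis (Σ ratio = 16, N = 947):
  gray-bodied normal-winged: 947 × 9/16 = 532.6875
  gray-bodied vestigial-winged: 947 × 3/16 = 177.5625
  ebony-bodied normal-winged: 947 × 3/16 = 177.5625
  ebony-bodied vestigial-winged: 947 × 1/16 = 59.1875
χ² = Σ (O − E)² / E
  gray-bodied normal-winged: (530 − 532.6875)² / 532.6875 = 0.0136
  gray-bodied vestigial-winged: (180 − 177.5625)² / 177.5625 = 0.0335
  ebony-bodied normal-winged: (172 − 177.5625)² / 177.5625 = 0.1743
  ebony-bodied vestigial-winged: (65 − 59.1875)² / 59.1875 = 0.5708
χ² = 0.0136 + 0.0335 + 0.1743 + 0.5708 = 0.7922 ≈ 0.792
Degrees of freedom = 4 − 1 = 3; critical value at α = 0.05 is 7.815.
Since 0.792 < 7.815, we fail to reject the null hypothesis — the data are consistent with the 9:3:3:1 ratio.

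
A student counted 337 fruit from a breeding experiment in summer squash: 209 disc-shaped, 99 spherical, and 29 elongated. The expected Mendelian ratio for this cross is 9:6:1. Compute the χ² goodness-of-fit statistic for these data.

10.914

Expected counts for N = 337 under a 9:6:1 ratio (total parts = 16):
  disc-shaped: 337 × 9/16 = 189.5625
  spherical: 337 × 6/16 = 126.375
  elongated: 337 × 1/16 = 21.0625
χ² = Σ (O − E)² / E
  disc-shaped: (209 − 189.5625)² / 189.5625 = 1.9931
  spherical: (99 − 126.375)² / 126.375 = 5.9299
  elongated: (29 − 21.0625)² / 21.0625 = 2.9913
χ² = 1.9931 + 5.9299 + 2.9913 = 10.9143 ≈ 10.914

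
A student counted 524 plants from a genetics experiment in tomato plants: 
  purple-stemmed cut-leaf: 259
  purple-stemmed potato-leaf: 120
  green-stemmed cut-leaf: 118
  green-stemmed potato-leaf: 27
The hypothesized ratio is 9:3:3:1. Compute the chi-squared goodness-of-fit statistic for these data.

14.131

Under the 9:3:3:1 hypothesis (Σ ratio = 16, N = 524):
  purple-stemmed cut-leaf: 524 × 9/16 = 294.75
  purple-stemmed potato-leaf: 524 × 3/16 = 98.25
  green-stemmed cut-leaf: 524 × 3/16 = 98.25
  green-stemmed potato-leaf: 524 × 1/16 = 32.75
χ² = Σ (O − E)² / E
  purple-stemmed cut-leaf: (259 − 294.75)² / 294.75 = 4.3361
  purple-stemmed potato-leaf: (120 − 98.25)² / 98.25 = 4.8149
  green-stemmed cut-leaf: (118 − 98.25)² / 98.25 = 3.9701
  green-stemmed potato-leaf: (27 − 32.75)² / 32.75 = 1.0095
χ² = 4.3361 + 4.8149 + 3.9701 + 1.0095 = 14.1306 ≈ 14.131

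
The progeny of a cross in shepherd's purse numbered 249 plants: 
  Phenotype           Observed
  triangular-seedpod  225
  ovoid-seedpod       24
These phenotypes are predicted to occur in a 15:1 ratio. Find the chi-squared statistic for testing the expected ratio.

4.880

Expected counts for N = 249 under a 15:1 ratio (total parts = 16):
  triangular-seedpod: 249 × 15/16 = 233.4375
  ovoid-seedpod: 249 × 1/16 = 15.5625
χ² = Σ (O − E)² / E
  triangular-seedpod: (225 − 233.4375)² / 233.4375 = 0.3050
  ovoid-seedpod: (24 − 15.5625)² / 15.5625 = 4.5745
χ² = 0.3050 + 4.5745 = 4.8795 ≈ 4.880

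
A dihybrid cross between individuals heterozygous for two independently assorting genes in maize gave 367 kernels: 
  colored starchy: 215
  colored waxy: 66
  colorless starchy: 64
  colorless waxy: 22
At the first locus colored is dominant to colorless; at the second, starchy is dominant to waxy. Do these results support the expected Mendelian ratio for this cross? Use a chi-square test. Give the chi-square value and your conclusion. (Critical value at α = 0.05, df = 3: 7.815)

A dihybrid F₂ with independent assortment and complete dominance at both loci gives a 9:3:3:1 phenotypic ratio.
Total ratio parts = 16. Expected numbers out of 367:
  colored starchy: 367 × 9/16 = 206.4375
  colored waxy: 367 × 3/16 = 68.8125
  colorless starchy: 367 × 3/16 = 68.8125
  colorless waxy: 367 × 1/16 = 22.9375
χ² = Σ (O − E)² / E
  colored starchy: (215 − 206.4375)² / 206.4375 = 0.3552
  colored waxy: (66 − 68.8125)² / 68.8125 = 0.1150
  colorless starchy: (64 − 68.8125)² / 68.8125 = 0.3366
  colorless waxy: (22 − 22.9375)² / 22.9375 = 0.0383
χ² = 0.3552 + 0.1150 + 0.3366 + 0.0383 = 0.8451 ≈ 0.845
Degrees of freedom = 4 − 1 = 3; critical value at α = 0.05 is 7.815.
Since 0.845 < 7.815, we fail to reject the null hypothesis — the data are consistent with the 9:3:3:1 ratio.

0.845; consistent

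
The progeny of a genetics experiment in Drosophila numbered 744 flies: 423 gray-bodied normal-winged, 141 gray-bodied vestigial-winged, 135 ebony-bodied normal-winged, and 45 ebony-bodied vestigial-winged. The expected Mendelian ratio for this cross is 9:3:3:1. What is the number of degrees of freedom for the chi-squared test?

3

A goodness-of-fit test with 4 phenotype classes has df = 4 − 1 = 3.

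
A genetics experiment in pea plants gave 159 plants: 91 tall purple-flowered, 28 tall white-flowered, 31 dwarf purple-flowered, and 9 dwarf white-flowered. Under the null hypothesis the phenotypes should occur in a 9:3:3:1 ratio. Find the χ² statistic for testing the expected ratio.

0.273

Under the 9:3:3:1 hypothesis (Σ ratio = 16, N = 159):
  tall purple-flowered: 159 × 9/16 = 89.4375
  tall white-flowered: 159 × 3/16 = 29.8125
  dwarf purple-flowered: 159 × 3/16 = 29.8125
  dwarf white-flowered: 159 × 1/16 = 9.9375
χ² = Σ (O − E)² / E
  tall purple-flowered: (91 − 89.4375)² / 89.4375 = 0.0273
  tall white-flowered: (28 − 29.8125)² / 29.8125 = 0.1102
  dwarf purple-flowered: (31 − 29.8125)² / 29.8125 = 0.0473
  dwarf white-flowered: (9 − 9.9375)² / 9.9375 = 0.0884
χ² = 0.0273 + 0.1102 + 0.0473 + 0.0884 = 0.2732 ≈ 0.273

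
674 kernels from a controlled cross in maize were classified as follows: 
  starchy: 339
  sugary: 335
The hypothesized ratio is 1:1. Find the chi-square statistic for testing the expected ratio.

The 1:1 ratio has 2 parts, so with N = 674 the expected counts are:
  starchy: 674 × 1/2 = 337
  sugary: 674 × 1/2 = 337
χ² = Σ (O − E)² / E
  starchy: (339 − 337)² / 337 = 0.0119
  sugary: (335 − 337)² / 337 = 0.0119
χ² = 0.0119 + 0.0119 = 0.0238 ≈ 0.024

0.024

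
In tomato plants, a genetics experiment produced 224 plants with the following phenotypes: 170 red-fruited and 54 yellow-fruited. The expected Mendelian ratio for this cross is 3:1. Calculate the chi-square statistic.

Expected counts for N = 224 under a 3:1 ratio (total parts = 4):
  red-fruited: 224 × 3/4 = 168
  yellow-fruited: 224 × 1/4 = 56
χ² = Σ (O − E)² / E
  red-fruited: (170 − 168)² / 168 = 0.0238
  yellow-fruited: (54 − 56)² / 56 = 0.0714
χ² = 0.0238 + 0.0714 = 0.0952 ≈ 0.095

0.095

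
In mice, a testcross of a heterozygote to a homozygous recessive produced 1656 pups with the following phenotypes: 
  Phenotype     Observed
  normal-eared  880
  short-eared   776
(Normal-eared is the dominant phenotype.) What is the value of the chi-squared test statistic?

A testcross of a heterozygote (Aa × aa) gives a 1:1 phenotypic ratio.
The 1:1 ratio has 2 parts, so with N = 1656 the expected counts are:
  normal-eared: 1656 × 1/2 = 828
  short-eared: 1656 × 1/2 = 828
χ² = Σ (O − E)² / E
  normal-eared: (880 − 828)² / 828 = 3.2657
  short-eared: (776 − 828)² / 828 = 3.2657
χ² = 3.2657 + 3.2657 = 6.5314 ≈ 6.531

6.531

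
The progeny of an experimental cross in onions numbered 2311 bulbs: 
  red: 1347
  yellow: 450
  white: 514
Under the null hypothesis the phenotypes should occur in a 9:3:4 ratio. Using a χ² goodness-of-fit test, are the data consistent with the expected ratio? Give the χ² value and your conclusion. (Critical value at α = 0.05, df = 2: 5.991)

9.381; not consistent

Total ratio parts = 16. Expected numbers out of 2311:
  red: 2311 × 9/16 = 1299.9375
  yellow: 2311 × 3/16 = 433.3125
  white: 2311 × 4/16 = 577.75
χ² = Σ (O − E)² / E
  red: (1347 − 1299.9375)² / 1299.9375 = 1.7038
  yellow: (450 − 433.3125)² / 433.3125 = 0.6427
  white: (514 − 577.75)² / 577.75 = 7.0343
χ² = 1.7038 + 0.6427 + 7.0343 = 9.3808 ≈ 9.381
Degrees of freedom = 3 − 1 = 2; critical value at α = 0.05 is 5.991.
Since 9.381 > 5.991, we reject the null hypothesis — the data do not fit the 9:3:4 ratio.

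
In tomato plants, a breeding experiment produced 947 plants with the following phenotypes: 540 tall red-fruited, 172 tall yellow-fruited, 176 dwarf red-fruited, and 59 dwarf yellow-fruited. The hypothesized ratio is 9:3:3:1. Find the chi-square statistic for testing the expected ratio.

Expected counts for N = 947 under a 9:3:3:1 ratio (total parts = 16):
  tall red-fruited: 947 × 9/16 = 532.6875
  tall yellow-fruited: 947 × 3/16 = 177.5625
  dwarf red-fruited: 947 × 3/16 = 177.5625
  dwarf yellow-fruited: 947 × 1/16 = 59.1875
χ² = Σ (O − E)² / E
  tall red-fruited: (540 − 532.6875)² / 532.6875 = 0.1004
  tall yellow-fruited: (172 − 177.5625)² / 177.5625 = 0.1743
  dwarf red-fruited: (176 − 177.5625)² / 177.5625 = 0.0137
  dwarf yellow-fruited: (59 − 59.1875)² / 59.1875 = 0.0006
χ² = 0.1004 + 0.1743 + 0.0137 + 0.0006 = 0.289

0.289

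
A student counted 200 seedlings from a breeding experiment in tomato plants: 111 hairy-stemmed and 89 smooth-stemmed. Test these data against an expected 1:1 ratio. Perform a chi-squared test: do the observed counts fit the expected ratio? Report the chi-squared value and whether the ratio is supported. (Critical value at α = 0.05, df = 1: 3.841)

Total ratio parts = 2. Expected numbers out of 200:
  hairy-stemmed: 200 × 1/2 = 100
  smooth-stemmed: 200 × 1/2 = 100
χ² = Σ (O − E)² / E
  hairy-stemmed: (111 − 100)² / 100 = 1.2100
  smooth-stemmed: (89 − 100)² / 100 = 1.2100
χ² = 1.2100 + 1.2100 = 2.420
Degrees of freedom = 2 − 1 = 1; critical value at α = 0.05 is 3.841.
Since 2.420 < 3.841, we fail to reject the null hypothesis — the data are consistent with the 1:1 ratio.

2.420; consistent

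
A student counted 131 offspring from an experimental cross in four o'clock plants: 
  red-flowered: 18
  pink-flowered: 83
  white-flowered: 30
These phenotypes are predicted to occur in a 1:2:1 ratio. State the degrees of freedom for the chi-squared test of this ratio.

2

A goodness-of-fit test with 3 phenotype classes has df = 3 − 1 = 2.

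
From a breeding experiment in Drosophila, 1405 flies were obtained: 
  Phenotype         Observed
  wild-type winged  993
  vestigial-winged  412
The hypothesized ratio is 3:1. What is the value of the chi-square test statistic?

14.009

Expected counts for N = 1405 under a 3:1 ratio (total parts = 4):
  wild-type winged: 1405 × 3/4 = 1053.75
  vestigial-winged: 1405 × 1/4 = 351.25
χ² = Σ (O − E)² / E
  wild-type winged: (993 − 1053.75)² / 1053.75 = 3.5023
  vestigial-winged: (412 − 351.25)² / 351.25 = 10.5069
χ² = 3.5023 + 10.5069 = 14.0092 ≈ 14.009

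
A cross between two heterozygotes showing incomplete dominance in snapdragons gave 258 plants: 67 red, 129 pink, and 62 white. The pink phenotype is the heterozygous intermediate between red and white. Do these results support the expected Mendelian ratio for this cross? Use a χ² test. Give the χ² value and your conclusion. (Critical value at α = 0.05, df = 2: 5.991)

0.194; consistent

With incomplete dominance, a heterozygote × heterozygote cross gives a 1:2:1 phenotypic ratio.
Total ratio parts = 4. Expected numbers out of 258:
  red: 258 × 1/4 = 64.5
  pink: 258 × 2/4 = 129
  white: 258 × 1/4 = 64.5
χ² = Σ (O − E)² / E
  red: (67 − 64.5)² / 64.5 = 0.0969
  pink: (129 − 129)² / 129 = 0.0000
  white: (62 − 64.5)² / 64.5 = 0.0969
χ² = 0.0969 + 0.0000 + 0.0969 = 0.1938 ≈ 0.194
Degrees of freedom = 3 − 1 = 2; critical value at α = 0.05 is 5.991.
Since 0.194 < 5.991, we fail to reject the null hypothesis — the data are consistent with the 1:2:1 ratio.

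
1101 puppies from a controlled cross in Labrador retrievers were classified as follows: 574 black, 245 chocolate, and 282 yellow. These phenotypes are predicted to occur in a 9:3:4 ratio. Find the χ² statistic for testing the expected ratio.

Expected counts for N = 1101 under a 9:3:4 ratio (total parts = 16):
  black: 1101 × 9/16 = 619.3125
  chocolate: 1101 × 3/16 = 206.4375
  yellow: 1101 × 4/16 = 275.25
χ² = Σ (O − E)² / E
  black: (574 − 619.3125)² / 619.3125 = 3.3153
  chocolate: (245 − 206.4375)² / 206.4375 = 7.2035
  yellow: (282 − 275.25)² / 275.25 = 0.1655
χ² = 3.3153 + 7.2035 + 0.1655 = 10.6843 ≈ 10.684

10.684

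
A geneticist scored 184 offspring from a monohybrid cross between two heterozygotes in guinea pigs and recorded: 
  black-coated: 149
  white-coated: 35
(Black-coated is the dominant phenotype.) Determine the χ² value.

3.507

For a monohybrid cross between heterozygotes with complete dominance, the expected phenotypic ratio is 3:1.
Expected counts for N = 184 under a 3:1 ratio (total parts = 4):
  black-coated: 184 × 3/4 = 138
  white-coated: 184 × 1/4 = 46
χ² = Σ (O − E)² / E
  black-coated: (149 − 138)² / 138 = 0.8768
  white-coated: (35 − 46)² / 46 = 2.6304
χ² = 0.8768 + 2.6304 = 3.5072 ≈ 3.507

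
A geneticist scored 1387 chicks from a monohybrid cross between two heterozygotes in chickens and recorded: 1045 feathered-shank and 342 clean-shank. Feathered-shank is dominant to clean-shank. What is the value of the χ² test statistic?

For a monohybrid cross between heterozygotes with complete dominance, the expected phenotypic ratio is 3:1.
Total ratio parts = 4. Expected numbers out of 1387:
  feathered-shank: 1387 × 3/4 = 1040.25
  clean-shank: 1387 × 1/4 = 346.75
χ² = Σ (O − E)² / E
  feathered-shank: (1045 − 1040.25)² / 1040.25 = 0.0217
  clean-shank: (342 − 346.75)² / 346.75 = 0.0651
χ² = 0.0217 + 0.0651 = 0.0868 ≈ 0.087

0.087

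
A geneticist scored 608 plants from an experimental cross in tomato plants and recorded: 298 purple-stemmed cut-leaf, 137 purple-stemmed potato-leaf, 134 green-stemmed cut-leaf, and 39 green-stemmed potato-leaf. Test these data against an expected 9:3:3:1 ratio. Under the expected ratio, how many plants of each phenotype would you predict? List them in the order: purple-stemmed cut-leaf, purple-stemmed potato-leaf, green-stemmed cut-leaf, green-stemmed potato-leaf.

342, 114, 114, 38

Expected counts for N = 608 under a 9:3:3:1 ratio (total parts = 16):
  purple-stemmed cut-leaf: 608 × 9/16 = 342
  purple-stemmed potato-leaf: 608 × 3/16 = 114
  green-stemmed cut-leaf: 608 × 3/16 = 114
  green-stemmed potato-leaf: 608 × 1/16 = 38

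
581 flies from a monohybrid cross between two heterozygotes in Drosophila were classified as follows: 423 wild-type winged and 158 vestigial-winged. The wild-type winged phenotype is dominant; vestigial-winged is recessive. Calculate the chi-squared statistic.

1.492

For a monohybrid cross between heterozygotes with complete dominance, the expected phenotypic ratio is 3:1.
Expected counts for N = 581 under a 3:1 ratio (total parts = 4):
  wild-type winged: 581 × 3/4 = 435.75
  vestigial-winged: 581 × 1/4 = 145.25
χ² = Σ (O − E)² / E
  wild-type winged: (423 − 435.75)² / 435.75 = 0.3731
  vestigial-winged: (158 − 145.25)² / 145.25 = 1.1192
χ² = 0.3731 + 1.1192 = 1.4923 ≈ 1.492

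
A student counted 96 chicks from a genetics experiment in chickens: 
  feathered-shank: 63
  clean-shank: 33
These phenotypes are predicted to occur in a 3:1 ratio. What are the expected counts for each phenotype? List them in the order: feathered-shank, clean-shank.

The 3:1 ratio has 4 parts, so with N = 96 the expected counts are:
  feathered-shank: 96 × 3/4 = 72
  clean-shank: 96 × 1/4 = 24

72, 24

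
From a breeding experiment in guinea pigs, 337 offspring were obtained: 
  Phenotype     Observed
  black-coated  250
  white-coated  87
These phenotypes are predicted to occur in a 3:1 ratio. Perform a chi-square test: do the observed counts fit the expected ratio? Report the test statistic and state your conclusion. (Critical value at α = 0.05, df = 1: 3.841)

The 3:1 ratio has 4 parts, so with N = 337 the expected counts are:
  black-coated: 337 × 3/4 = 252.75
  white-coated: 337 × 1/4 = 84.25
χ² = Σ (O − E)² / E
  black-coated: (250 − 252.75)² / 252.75 = 0.0299
  white-coated: (87 − 84.25)² / 84.25 = 0.0898
χ² = 0.0299 + 0.0898 = 0.1197 ≈ 0.120
Degrees of freedom = 2 − 1 = 1; critical value at α = 0.05 is 3.841.
Since 0.120 < 3.841, we fail to reject the null hypothesis — the data are consistent with the 3:1 ratio.

0.120; consistent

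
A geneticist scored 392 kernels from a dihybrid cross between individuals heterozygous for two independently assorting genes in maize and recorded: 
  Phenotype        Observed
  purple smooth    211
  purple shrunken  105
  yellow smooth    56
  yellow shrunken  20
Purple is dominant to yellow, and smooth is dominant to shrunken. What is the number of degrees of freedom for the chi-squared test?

3

A dihybrid F₂ with independent assortment and complete dominance at both loci gives a 9:3:3:1 phenotypic ratio.
A goodness-of-fit test with 4 phenotype classes has df = 4 − 1 = 3.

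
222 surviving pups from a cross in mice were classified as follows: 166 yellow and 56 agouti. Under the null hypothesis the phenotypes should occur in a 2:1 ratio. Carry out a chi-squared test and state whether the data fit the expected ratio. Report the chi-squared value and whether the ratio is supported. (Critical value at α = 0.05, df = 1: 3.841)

6.568; not consistent

Under the 2:1 hypothesis (Σ ratio = 3, N = 222):
  yellow: 222 × 2/3 = 148
  agouti: 222 × 1/3 = 74
χ² = Σ (O − E)² / E
  yellow: (166 − 148)² / 148 = 2.1892
  agouti: (56 − 74)² / 74 = 4.3784
χ² = 2.1892 + 4.3784 = 6.5676 ≈ 6.568
Degrees of freedom = 2 − 1 = 1; critical value at α = 0.05 is 3.841.
Since 6.568 > 3.841, we reject the null hypothesis — the data do not fit the 2:1 ratio.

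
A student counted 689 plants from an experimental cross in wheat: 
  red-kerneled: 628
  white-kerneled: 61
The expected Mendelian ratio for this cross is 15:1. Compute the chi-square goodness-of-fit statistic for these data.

7.970

The 15:1 ratio has 16 parts, so with N = 689 the expected counts are:
  red-kerneled: 689 × 15/16 = 645.9375
  white-kerneled: 689 × 1/16 = 43.0625
χ² = Σ (O − E)² / E
  red-kerneled: (628 − 645.9375)² / 645.9375 = 0.4981
  white-kerneled: (61 − 43.0625)² / 43.0625 = 7.4718
χ² = 0.4981 + 7.4718 = 7.9699 ≈ 7.970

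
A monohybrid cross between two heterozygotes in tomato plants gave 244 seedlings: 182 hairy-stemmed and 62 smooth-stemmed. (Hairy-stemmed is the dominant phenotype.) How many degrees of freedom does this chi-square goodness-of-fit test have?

For a monohybrid cross between heterozygotes with complete dominance, the expected phenotypic ratio is 3:1.
A goodness-of-fit test with 2 phenotype classes has df = 2 − 1 = 1.

1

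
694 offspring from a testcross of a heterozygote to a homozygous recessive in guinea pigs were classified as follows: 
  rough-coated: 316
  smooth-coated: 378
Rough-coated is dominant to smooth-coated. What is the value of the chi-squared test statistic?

A testcross of a heterozygote (Aa × aa) gives a 1:1 phenotypic ratio.
Total ratio parts = 2. Expected numbers out of 694:
  rough-coated: 694 × 1/2 = 347
  smooth-coated: 694 × 1/2 = 347
χ² = Σ (O − E)² / E
  rough-coated: (316 − 347)² / 347 = 2.7695
  smooth-coated: (378 − 347)² / 347 = 2.7695
χ² = 2.7695 + 2.7695 = 5.539

5.539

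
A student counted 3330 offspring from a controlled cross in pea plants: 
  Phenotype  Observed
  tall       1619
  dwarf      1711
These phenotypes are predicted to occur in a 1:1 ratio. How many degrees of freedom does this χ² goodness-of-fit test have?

1

A goodness-of-fit test with 2 phenotype classes has df = 2 − 1 = 1.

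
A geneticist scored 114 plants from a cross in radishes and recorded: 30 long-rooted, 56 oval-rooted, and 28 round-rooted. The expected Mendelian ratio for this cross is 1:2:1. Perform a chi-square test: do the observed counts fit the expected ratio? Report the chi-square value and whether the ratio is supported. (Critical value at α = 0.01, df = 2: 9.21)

Total ratio parts = 4. Expected numbers out of 114:
  long-rooted: 114 × 1/4 = 28.5
  oval-rooted: 114 × 2/4 = 57
  round-rooted: 114 × 1/4 = 28.5
χ² = Σ (O − E)² / E
  long-rooted: (30 − 28.5)² / 28.5 = 0.0789
  oval-rooted: (56 − 57)² / 57 = 0.0175
  round-rooted: (28 − 28.5)² / 28.5 = 0.0088
χ² = 0.0789 + 0.0175 + 0.0088 = 0.1052 ≈ 0.105
Degrees of freedom = 3 − 1 = 2; critical value at α = 0.01 is 9.21.
Since 0.105 < 9.21, we fail to reject the null hypothesis — the data are consistent with the 1:2:1 ratio.

0.105; consistent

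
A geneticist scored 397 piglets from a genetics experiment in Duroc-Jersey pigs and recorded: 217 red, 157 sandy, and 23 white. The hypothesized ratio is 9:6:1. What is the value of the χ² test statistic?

Under the 9:6:1 hypothesis (Σ ratio = 16, N = 397):
  red: 397 × 9/16 = 223.3125
  sandy: 397 × 6/16 = 148.875
  white: 397 × 1/16 = 24.8125
χ² = Σ (O − E)² / E
  red: (217 − 223.3125)² / 223.3125 = 0.1784
  sandy: (157 − 148.875)² / 148.875 = 0.4434
  white: (23 − 24.8125)² / 24.8125 = 0.1324
χ² = 0.1784 + 0.4434 + 0.1324 = 0.7542 ≈ 0.754

0.754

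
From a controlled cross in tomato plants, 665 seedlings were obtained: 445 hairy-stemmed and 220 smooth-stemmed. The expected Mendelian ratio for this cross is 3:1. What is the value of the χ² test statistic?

Under the 3:1 hypothesis (Σ ratio = 4, N = 665):
  hairy-stemmed: 665 × 3/4 = 498.75
  smooth-stemmed: 665 × 1/4 = 166.25
χ² = Σ (O − E)² / E
  hairy-stemmed: (445 − 498.75)² / 498.75 = 5.7926
  smooth-stemmed: (220 − 166.25)² / 166.25 = 17.3778
χ² = 5.7926 + 17.3778 = 23.1704 ≈ 23.170

23.170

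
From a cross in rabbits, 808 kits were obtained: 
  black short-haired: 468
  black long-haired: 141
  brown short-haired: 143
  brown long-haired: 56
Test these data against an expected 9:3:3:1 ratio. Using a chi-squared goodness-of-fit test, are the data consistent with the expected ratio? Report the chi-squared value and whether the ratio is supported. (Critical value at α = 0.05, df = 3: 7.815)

2.205; consistent

The 9:3:3:1 ratio has 16 parts, so with N = 808 the expected counts are:
  black short-haired: 808 × 9/16 = 454.5
  black long-haired: 808 × 3/16 = 151.5
  brown short-haired: 808 × 3/16 = 151.5
  brown long-haired: 808 × 1/16 = 50.5
χ² = Σ (O − E)² / E
  black short-haired: (468 − 454.5)² / 454.5 = 0.4010
  black long-haired: (141 − 151.5)² / 151.5 = 0.7277
  brown short-haired: (143 − 151.5)² / 151.5 = 0.4769
  brown long-haired: (56 − 50.5)² / 50.5 = 0.5990
χ² = 0.4010 + 0.7277 + 0.4769 + 0.5990 = 2.2046 ≈ 2.205
Degrees of freedom = 4 − 1 = 3; critical value at α = 0.05 is 7.815.
Since 2.205 < 7.815, we fail to reject the null hypothesis — the data are consistent with the 9:3:3:1 ratio.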